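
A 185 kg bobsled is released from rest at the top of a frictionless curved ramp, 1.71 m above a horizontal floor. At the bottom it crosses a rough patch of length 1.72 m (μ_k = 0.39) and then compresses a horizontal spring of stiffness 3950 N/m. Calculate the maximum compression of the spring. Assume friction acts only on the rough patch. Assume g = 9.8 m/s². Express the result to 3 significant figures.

Initial energy: E₁ = mgh = (185)(9.8)(1.71) = 3100.2 J
Friction removes W_f = μ_k mg d = (0.39)(185)(9.8)(1.72) = 1216 J
Energy reaching the spring: E = 3100.2 − 1216 = 1884.1 J
At max compression ½kx² = E ⇒ x = √(2E/k) = √(2 × 1884.1/3950) = 0.9767 m

x = 0.977 m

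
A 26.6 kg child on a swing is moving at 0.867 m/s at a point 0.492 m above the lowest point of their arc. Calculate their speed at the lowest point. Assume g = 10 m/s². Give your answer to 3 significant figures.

Equating total energy at the two states: ½mv₀² + mgh = ½mv²
v² = v₀² + 2gh = (0.867)² + 2(10)(0.492) = 10.592
v = √10.592 = 3.254 m/s

v = 3.25 m/s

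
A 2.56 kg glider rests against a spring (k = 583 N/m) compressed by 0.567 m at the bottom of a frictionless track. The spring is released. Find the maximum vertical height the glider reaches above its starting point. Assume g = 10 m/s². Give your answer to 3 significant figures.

All spring PE becomes gravitational PE at the highest point: ½kx² = mgh
h = kx²/(2mg) = (583)(0.567)²/(2 × 2.56 × 10) = 3.661 m

h = 3.66 m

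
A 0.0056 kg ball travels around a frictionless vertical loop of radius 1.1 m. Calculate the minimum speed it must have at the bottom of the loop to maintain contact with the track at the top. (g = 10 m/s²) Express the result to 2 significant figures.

At the top: mg = mv_top²/r ⇒ v_top² = gr = 11.00 m²/s²
Energy from bottom to top (height 2r): ½mv_bot² = ½mv_top² + mg(2r)
v_bot² = gr + 4gr = 5gr = 55.00
v_bot = √(5gr) = 7.416 m/s

v = 7.4 m/s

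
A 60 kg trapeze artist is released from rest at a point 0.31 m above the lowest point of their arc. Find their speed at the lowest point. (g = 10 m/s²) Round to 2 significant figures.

v = 2.5 m/s

By conservation of mechanical energy, mgh = ½mv²
The mass cancels from both sides.
v = √(2gh) = √(2 × 10 × 0.31) = √6.2000 = 2.490 m/s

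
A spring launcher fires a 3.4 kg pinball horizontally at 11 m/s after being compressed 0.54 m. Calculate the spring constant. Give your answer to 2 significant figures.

Spring PE at full compression equals KE at release: ½kx² = ½mv²
k = mv²/x² = (3.4)(11)²/(0.54)² = 1411 N/m

k = 1400 N/m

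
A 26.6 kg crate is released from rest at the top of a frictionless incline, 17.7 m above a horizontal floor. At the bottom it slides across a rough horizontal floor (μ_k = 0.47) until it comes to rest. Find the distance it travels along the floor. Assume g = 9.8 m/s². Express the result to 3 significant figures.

Energy bookkeeping (friction removes W_f = μ_k N d):
At rest all PE has been dissipated by friction: mgh = μ_k m g d
d = h/μ_k = 17.7/0.47 = 37.66 m

d = 37.7 m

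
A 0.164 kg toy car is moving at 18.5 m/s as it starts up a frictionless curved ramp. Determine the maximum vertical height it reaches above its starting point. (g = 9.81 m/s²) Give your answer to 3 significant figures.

By energy conservation, ½mv² = mgh
h = v²/(2g) = 18.5²/(2 × 9.81) = 17.44 m

h = 17.4 m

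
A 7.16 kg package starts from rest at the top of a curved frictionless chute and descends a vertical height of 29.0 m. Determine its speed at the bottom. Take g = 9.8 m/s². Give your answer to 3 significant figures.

By conservation of mechanical energy, mgh = ½mv²
The mass cancels from both sides.
v = √(2gh) = √(2 × 9.8 × 29.0) = √568.40 = 23.84 m/s

v = 23.8 m/s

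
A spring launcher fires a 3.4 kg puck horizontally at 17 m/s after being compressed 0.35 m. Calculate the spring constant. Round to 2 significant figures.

k = 8000 N/m

Spring PE at full compression equals KE at release: ½kx² = ½mv²
k = mv²/x² = (3.4)(17)²/(0.35)² = 8021 N/m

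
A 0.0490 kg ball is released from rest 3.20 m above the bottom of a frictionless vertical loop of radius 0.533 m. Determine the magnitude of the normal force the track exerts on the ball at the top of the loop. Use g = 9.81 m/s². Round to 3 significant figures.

Energy from release to top (height 2r): mgh = ½mv_top² + mg(2r)
v_top² = 2g(h − 2r) = 2(9.81)(3.20 − 1.066) = 41.869 m²/s²
At the top, both N and weight point toward the centre: N + mg = mv_top²/r
N = m(v_top²/r − g) = 0.0490(41.869/0.533 − 9.81) = 3.368 N

N = 3.37 N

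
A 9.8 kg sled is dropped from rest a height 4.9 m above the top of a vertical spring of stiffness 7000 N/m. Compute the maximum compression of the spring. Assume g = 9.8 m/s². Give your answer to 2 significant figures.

Take the reference level at the top of the uncompressed spring. At max compression the sled has fallen H + x and is momentarily at rest:
mg(H + x) = ½kx²
½(7000)x² − (9.8)(9.8)x − (9.8)(9.8)(4.9) = 0
3500x² − 96.04x − 470.6 = 0
x = [96.04 + √(9224 + 6.5883e+06)]/(2 × 3500) = 0.3807 m

x = 0.38 m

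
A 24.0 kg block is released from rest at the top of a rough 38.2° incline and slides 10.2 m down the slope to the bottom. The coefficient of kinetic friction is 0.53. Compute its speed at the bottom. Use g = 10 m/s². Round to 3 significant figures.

Taking the bottom as reference, mgh = ½mv² + μ_k N L with h = L sinθ, N = mg cosθ:
mgh = mgL sinθ = (24.0)(10)(10.2)sin38.2° = 1513.9 J
W_f = μ_k mg cosθ · L = (0.53)(24.0)(10)cos38.2°·10.2 = 1020 J
½mv² = 1513.9 − 1020 = 494.26 J
v = √(2 × 494.26/24.0) = 6.418 m/s

v = 6.42 m/s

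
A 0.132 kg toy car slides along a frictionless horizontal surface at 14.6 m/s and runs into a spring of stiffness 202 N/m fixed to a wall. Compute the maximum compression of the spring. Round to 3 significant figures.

x = 0.373 m

All KE is stored as spring PE at maximum compression: ½mv² = ½kx²
x = v√(m/k) = 14.6 × √(0.132/202) = 0.3732 m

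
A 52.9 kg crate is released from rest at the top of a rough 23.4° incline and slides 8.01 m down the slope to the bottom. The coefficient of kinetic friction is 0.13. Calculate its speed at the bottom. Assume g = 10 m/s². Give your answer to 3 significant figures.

v = 6.67 m/s

Energy: mgh = ½mv² + W_f, with h = L sinθ and W_f = μ_k (mg cosθ) L
mgh = mgL sinθ = (52.9)(10)(8.01)sin23.4° = 1682.8 J
W_f = μ_k mg cosθ · L = (0.13)(52.9)(10)cos23.4°·8.01 = 505.5 J
½mv² = 1682.8 − 505.5 = 1177.3 J
v = √(2 × 1177.3/52.9) = 6.672 m/s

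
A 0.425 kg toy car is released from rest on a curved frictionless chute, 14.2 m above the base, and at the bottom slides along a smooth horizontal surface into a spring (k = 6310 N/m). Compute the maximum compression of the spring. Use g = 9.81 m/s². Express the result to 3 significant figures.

At max compression the car is momentarily at rest: mgh = ½kx²
x = √(2mgh/k) = √(2 × 0.425 × 9.81 × 14.2 / 6310) = 0.1370 m

x = 0.137 m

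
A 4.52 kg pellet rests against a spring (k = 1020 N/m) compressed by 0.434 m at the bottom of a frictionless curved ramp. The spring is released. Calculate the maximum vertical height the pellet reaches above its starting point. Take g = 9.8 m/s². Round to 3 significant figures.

h = 2.17 m

At maximum height the pellet is at rest, so ½kx² = mgh
h = kx²/(2mg) = (1020)(0.434)²/(2 × 4.52 × 9.8) = 2.169 m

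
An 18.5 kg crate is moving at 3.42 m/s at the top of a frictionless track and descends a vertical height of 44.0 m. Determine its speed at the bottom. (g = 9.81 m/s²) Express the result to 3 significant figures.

v = 29.6 m/s

By conservation of mechanical energy, ½mv₀² + mgh = ½mv²
v² = v₀² + 2gh = (3.42)² + 2(9.81)(44.0) = 874.98
v = √874.98 = 29.58 m/s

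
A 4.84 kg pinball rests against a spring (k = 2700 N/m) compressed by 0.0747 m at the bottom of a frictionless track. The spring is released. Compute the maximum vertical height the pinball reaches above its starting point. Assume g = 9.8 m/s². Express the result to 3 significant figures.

h = 0.159 m

At maximum height the pinball is at rest, so ½kx² = mgh
h = kx²/(2mg) = (2700)(0.0747)²/(2 × 4.84 × 9.8) = 0.1588 m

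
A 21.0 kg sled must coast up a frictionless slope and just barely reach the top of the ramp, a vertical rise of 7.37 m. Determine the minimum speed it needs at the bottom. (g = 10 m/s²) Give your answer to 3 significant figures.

v = 12.1 m/s

At the top it is momentarily at rest, so all KE converts to PE: ½mv² = mgh
v = √(2gh) = √(2 × 10 × 7.37) = 12.14 m/s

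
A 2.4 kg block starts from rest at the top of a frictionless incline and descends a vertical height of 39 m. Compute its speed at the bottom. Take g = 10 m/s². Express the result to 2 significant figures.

By conservation of mechanical energy, mgh = ½mv²
v = √(2gh) = √(2 × 10 × 39) = √780.00 = 27.93 m/s

v = 28 m/s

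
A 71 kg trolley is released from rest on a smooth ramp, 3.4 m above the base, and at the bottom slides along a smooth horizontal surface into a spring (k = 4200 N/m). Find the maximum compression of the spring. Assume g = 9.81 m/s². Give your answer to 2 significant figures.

Gravitational PE at the top equals spring PE at max compression: mgh = ½kx²
x = √(2mgh/k) = √(2 × 71 × 9.81 × 3.4 / 4200) = 1.062 m

x = 1.1 m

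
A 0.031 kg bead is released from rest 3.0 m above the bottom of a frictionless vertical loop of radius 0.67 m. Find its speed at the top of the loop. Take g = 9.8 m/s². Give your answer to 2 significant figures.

v = 5.7 m/s

Energy conservation: mgh = ½mv_top² + mg(2r)
v_top² = 2g(h − 2r) = 2(9.8)(3.0 − 1.340) = 32.54
v_top = 5.704 m/s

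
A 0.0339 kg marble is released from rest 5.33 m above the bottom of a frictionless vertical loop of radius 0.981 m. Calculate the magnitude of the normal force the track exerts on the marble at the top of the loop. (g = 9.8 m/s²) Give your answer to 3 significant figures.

Energy from release to top (height 2r): mgh = ½mv_top² + mg(2r)
v_top² = 2g(h − 2r) = 2(9.8)(5.33 − 1.962) = 66.013 m²/s²
At the top, both N and weight point toward the centre: N + mg = mv_top²/r
N = m(v_top²/r − g) = 0.0339(66.013/0.981 − 9.8) = 1.949 N

N = 1.95 N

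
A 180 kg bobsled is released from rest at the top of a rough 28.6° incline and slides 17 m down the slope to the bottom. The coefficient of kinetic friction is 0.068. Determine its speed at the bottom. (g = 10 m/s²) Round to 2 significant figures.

Energy: mgh = ½mv² + W_f, with h = L sinθ and W_f = μ_k (mg cosθ) L
mgh = mgL sinθ = (180)(10)(17)sin28.6° = 14648 J
W_f = μ_k mg cosθ · L = (0.068)(180)(10)cos28.6°·17 = 1827 J
½mv² = 14648 − 1827 = 12821 J
v = √(2 × 12821/180) = 11.94 m/s

v = 12 m/s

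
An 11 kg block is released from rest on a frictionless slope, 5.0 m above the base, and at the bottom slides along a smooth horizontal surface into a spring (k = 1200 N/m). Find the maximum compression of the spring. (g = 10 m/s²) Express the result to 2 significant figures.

x = 0.96 m

Energy conservation (no friction) from release to max compression: mgh = ½kx²
x = √(2mgh/k) = √(2 × 11 × 10 × 5.0 / 1200) = 0.9574 m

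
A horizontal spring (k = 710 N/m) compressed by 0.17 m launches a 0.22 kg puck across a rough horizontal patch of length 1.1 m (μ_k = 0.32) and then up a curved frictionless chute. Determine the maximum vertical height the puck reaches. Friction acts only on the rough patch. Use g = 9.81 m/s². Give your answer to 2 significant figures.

h = 4.4 m

Spring energy: E₀ = ½kx² = ½(710)(0.17)² = 10.260 J
Friction: W_f = μ_k mg d = (0.32)(0.22)(9.81)(1.1) = 0.7597 J
Energy at base of ramp: E = 10.260 − 0.7597 = 9.4998 J
At max height all remaining energy is PE: mgh = E ⇒ h = E/(mg) = 9.4998/(0.22 × 9.81) = 4.402 m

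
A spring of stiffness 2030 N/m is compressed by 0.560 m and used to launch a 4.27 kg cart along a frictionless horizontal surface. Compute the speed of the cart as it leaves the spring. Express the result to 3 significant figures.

The cart leaves the spring when the spring is at natural length, so ½kx² = ½mv²
v = x√(k/m) = 0.560 × √(2030/4.27) = 12.21 m/s

v = 12.2 m/s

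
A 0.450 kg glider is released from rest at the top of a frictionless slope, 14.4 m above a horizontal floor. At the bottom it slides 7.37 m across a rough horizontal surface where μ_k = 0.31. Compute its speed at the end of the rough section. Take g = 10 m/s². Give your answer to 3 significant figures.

v = 15.6 m/s

Energy bookkeeping (friction removes W_f = μ_k N d):
mgh = ½mv² + μ_k m g d
W_f = μ_k mg d = (0.31)(0.450)(10)(7.37) = 10.28 J
½mv² = mgh − W_f = 64.800 − 10.28 = 54.519 J
v = √(2 × 54.519/0.450) = 15.57 m/s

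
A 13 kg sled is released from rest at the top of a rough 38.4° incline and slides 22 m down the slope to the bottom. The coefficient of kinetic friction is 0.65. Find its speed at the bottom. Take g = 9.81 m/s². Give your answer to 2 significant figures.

Work–energy: mg(L sinθ) − μ_k(mg cosθ)L = ½mv²
mgh = mgL sinθ = (13)(9.81)(22)sin38.4° = 1742.7 J
W_f = μ_k mg cosθ · L = (0.65)(13)(9.81)cos38.4°·22 = 1429 J
½mv² = 1742.7 − 1429 = 313.52 J
v = √(2 × 313.52/13) = 6.945 m/s

v = 6.9 m/s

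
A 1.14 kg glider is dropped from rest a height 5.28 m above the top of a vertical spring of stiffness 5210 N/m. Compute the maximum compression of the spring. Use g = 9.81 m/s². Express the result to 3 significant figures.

x = 0.153 m

Measuring PE from the top of the relaxed spring, at max compression the glider has dropped H + x with zero KE, so:
mg(H + x) = ½kx²
½(5210)x² − (1.14)(9.81)x − (1.14)(9.81)(5.28) = 0
2605x² − 11.18x − 59.05 = 0
x = [11.18 + √(125.1 + 615284)]/(2 × 2605) = 0.1527 m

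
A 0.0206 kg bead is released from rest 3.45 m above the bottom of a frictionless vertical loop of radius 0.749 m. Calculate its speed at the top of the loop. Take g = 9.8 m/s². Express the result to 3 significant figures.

v = 6.19 m/s

Energy conservation: mgh = ½mv_top² + mg(2r)
v_top² = 2g(h − 2r) = 2(9.8)(3.45 − 1.498) = 38.26
v_top = 6.185 m/s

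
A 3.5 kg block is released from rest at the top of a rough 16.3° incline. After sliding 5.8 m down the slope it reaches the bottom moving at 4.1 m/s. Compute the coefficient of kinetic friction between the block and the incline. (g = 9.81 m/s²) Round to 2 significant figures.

Energy balance down the incline: mg L sinθ − ½mv² = μ_k (mg cosθ) L
mgL sinθ = 55.893 J; ½mv² = 29.417 J
W_f = 55.893 − 29.417 = 26.48 J
μ_k = W_f/(mg cosθ · L) = 26.48/(32.95 × 5.8) = 0.1385

μ_k = 0.14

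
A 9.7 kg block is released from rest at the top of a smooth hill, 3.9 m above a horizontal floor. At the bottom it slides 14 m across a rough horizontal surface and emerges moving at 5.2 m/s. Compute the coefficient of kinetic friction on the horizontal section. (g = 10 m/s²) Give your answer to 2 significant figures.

μ_k = 0.18

Energy at the top = energy at the end + work done against friction:
mgh = ½mv² + μ_k m g d
mgh = 378.30 J; ½mv² = 131.14 J
W_f = 378.30 − 131.14 = 247.2 J
μ_k = W_f/(mg·d) = 247.2/(97.00 × 14) = 0.1820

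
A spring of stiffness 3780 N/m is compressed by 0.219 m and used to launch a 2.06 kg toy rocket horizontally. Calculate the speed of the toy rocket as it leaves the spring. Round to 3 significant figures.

Conservation of energy: ½kx² = ½mv²
v = x√(k/m) = 0.219 × √(3780/2.06) = 9.381 m/s

v = 9.38 m/s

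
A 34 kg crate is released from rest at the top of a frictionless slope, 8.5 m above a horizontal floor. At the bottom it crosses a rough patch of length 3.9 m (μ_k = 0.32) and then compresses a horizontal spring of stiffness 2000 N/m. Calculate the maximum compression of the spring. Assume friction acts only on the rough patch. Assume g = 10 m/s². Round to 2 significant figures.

x = 1.6 m

Initial energy: E₁ = mgh = (34)(10)(8.5) = 2890.0 J
Friction removes W_f = μ_k mg d = (0.32)(34)(10)(3.9) = 424.3 J
Energy reaching the spring: E = 2890.0 − 424.3 = 2465.7 J
At max compression ½kx² = E ⇒ x = √(2E/k) = √(2 × 2465.7/2000) = 1.570 m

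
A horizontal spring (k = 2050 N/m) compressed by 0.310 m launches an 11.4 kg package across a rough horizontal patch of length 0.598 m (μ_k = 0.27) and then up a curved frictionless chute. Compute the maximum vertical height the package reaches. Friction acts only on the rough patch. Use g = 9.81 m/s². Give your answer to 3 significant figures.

Spring energy: E₀ = ½kx² = ½(2050)(0.310)² = 98.502 J
Friction: W_f = μ_k mg d = (0.27)(11.4)(9.81)(0.598) = 18.06 J
Energy at base of ramp: E = 98.502 − 18.06 = 80.446 J
At max height all remaining energy is PE: mgh = E ⇒ h = E/(mg) = 80.446/(11.4 × 9.81) = 0.7193 m

h = 0.719 m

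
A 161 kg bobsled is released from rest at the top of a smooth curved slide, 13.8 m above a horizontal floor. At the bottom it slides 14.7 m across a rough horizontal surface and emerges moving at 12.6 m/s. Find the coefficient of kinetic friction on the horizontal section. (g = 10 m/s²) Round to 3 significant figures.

μ_k = 0.399

Energy at the top = energy at the end + work done against friction:
mgh = ½mv² + μ_k m g d
mgh = 22218 J; ½mv² = 12780 J
W_f = 22218 − 12780 = 9438 J
μ_k = W_f/(mg·d) = 9438/(1610 × 14.7) = 0.3988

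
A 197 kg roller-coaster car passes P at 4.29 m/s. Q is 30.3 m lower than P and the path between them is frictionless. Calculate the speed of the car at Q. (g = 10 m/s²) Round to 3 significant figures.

By conservation of mechanical energy, ½mv₀² + mgh = ½mv²
The mass cancels from both sides.
v² = v₀² + 2gh = (4.29)² + 2(10)(30.3) = 624.40
v = √624.40 = 24.99 m/s

v = 25.0 m/s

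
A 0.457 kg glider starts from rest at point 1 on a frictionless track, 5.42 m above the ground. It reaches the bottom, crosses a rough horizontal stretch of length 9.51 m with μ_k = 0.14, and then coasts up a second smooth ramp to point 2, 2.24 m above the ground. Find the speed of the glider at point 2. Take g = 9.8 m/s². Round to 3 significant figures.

Energy at 1: mgh₁ = (0.457)(9.8)(5.42) = 24.274 J
Friction loss: W_f = μ_k mg d = 5.963 J
At 2: ½mv² + mgh₂ = mgh₁ − W_f
½mv² = 24.274 − 5.963 − 10.032 = 8.2791 J
v = √(2 × 8.2791/0.457) = 6.019 m/s

v = 6.02 m/s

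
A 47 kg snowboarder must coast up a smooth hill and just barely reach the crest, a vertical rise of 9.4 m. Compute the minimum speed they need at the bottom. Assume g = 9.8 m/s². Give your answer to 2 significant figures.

At the top they are momentarily at rest, so all KE converts to PE: ½mv² = mgh
v = √(2gh) = √(2 × 9.8 × 9.4) = 13.57 m/s

v = 14 m/s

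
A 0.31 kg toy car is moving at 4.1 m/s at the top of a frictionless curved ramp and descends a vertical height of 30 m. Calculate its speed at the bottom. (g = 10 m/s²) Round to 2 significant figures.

v = 25 m/s

Equating total energy at the two states: ½mv₀² + mgh = ½mv²
v² = v₀² + 2gh = (4.1)² + 2(10)(30) = 616.81
v = √616.81 = 24.84 m/s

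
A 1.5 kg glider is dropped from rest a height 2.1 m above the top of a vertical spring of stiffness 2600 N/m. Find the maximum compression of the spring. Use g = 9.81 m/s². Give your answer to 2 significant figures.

x = 0.16 m

Measuring PE from the top of the relaxed spring, at max compression the glider has dropped H + x with zero KE, so:
mg(H + x) = ½kx²
½(2600)x² − (1.5)(9.81)x − (1.5)(9.81)(2.1) = 0
1300x² − 14.71x − 30.90 = 0
x = [14.71 + √(216.5 + 160688)]/(2 × 1300) = 0.1599 m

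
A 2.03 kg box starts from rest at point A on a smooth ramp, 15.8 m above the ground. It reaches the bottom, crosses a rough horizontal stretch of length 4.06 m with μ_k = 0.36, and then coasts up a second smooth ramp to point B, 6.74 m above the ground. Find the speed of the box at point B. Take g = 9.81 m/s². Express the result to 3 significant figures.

Energy at A: mgh₁ = (2.03)(9.81)(15.8) = 314.65 J
Friction loss: W_f = μ_k mg d = 29.11 J
At B: ½mv² + mgh₂ = mgh₁ − W_f
½mv² = 314.65 − 29.11 − 134.22 = 151.32 J
v = √(2 × 151.32/2.03) = 12.21 m/s

v = 12.2 m/s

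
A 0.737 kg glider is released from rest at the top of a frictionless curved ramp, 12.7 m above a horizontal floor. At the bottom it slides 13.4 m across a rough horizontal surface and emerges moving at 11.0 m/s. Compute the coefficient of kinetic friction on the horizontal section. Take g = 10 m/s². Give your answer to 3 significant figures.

Energy at the top = energy at the end + work done against friction:
mgh = ½mv² + μ_k m g d
mgh = 93.599 J; ½mv² = 44.588 J
W_f = 93.599 − 44.588 = 49.01 J
μ_k = W_f/(mg·d) = 49.01/(7.370 × 13.4) = 0.4963

μ_k = 0.496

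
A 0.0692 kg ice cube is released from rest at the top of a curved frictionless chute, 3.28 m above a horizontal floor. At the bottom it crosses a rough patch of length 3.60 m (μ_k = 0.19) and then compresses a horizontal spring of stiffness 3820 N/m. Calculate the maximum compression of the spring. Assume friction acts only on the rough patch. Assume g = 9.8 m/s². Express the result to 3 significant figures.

x = 0.0304 m

Initial energy: E₁ = mgh = (0.0692)(9.8)(3.28) = 2.2244 J
Friction removes W_f = μ_k mg d = (0.19)(0.0692)(9.8)(3.60) = 0.4639 J
Energy reaching the spring: E = 2.2244 − 0.4639 = 1.7605 J
At max compression ½kx² = E ⇒ x = √(2E/k) = √(2 × 1.7605/3820) = 0.03036 m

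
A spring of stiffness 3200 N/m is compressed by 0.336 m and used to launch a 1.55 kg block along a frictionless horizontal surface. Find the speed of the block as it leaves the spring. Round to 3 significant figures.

Conservation of energy: ½kx² = ½mv²
v = x√(k/m) = 0.336 × √(3200/1.55) = 15.27 m/s

v = 15.3 m/s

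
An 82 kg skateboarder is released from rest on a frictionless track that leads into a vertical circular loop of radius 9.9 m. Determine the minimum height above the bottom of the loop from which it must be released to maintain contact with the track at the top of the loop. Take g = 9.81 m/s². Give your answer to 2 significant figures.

h = 25 m

At the top, for minimum speed gravity alone supplies the centripetal force: mg = mv_top²/r ⇒ v_top² = gr = 97.12 m²/s²
Energy conservation from release height h to the top (height 2r): mgh = ½mv_top² + mg(2r)
h = v_top²/(2g) + 2r = r/2 + 2r = 5r/2 = 24.75 m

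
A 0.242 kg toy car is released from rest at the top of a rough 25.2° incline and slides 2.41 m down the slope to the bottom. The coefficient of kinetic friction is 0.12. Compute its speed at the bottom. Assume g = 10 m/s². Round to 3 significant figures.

Work–energy: mg(L sinθ) − μ_k(mg cosθ)L = ½mv²
mgh = mgL sinθ = (0.242)(10)(2.41)sin25.2° = 2.4832 J
W_f = μ_k mg cosθ · L = (0.12)(0.242)(10)cos25.2°·2.41 = 0.6333 J
½mv² = 2.4832 − 0.6333 = 1.8500 J
v = √(2 × 1.8500/0.242) = 3.910 m/s

v = 3.91 m/s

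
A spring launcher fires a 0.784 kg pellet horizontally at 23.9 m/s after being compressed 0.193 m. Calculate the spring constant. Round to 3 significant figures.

k = 12000 N/m

Energy stored in the spring equals the launch KE: ½kx² = ½mv²
k = mv²/x² = (0.784)(23.9)²/(0.193)² = 12023 N/m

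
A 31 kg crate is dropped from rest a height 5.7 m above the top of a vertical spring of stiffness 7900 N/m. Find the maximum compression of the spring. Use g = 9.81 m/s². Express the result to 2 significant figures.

x = 0.70 m

Let x be the compression. The total drop is H + x, and the crate is instantaneously at rest at max compression, so energy conservation gives:
mg(H + x) = ½kx²
½(7900)x² − (31)(9.81)x − (31)(9.81)(5.7) = 0
3950x² − 304.1x − 1733 = 0
x = [304.1 + √(92483 + 2.7388e+07)]/(2 × 3950) = 0.7021 m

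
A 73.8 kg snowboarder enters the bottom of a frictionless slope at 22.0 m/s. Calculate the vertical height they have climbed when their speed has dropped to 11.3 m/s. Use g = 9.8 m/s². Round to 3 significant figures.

Conservation of energy: ½mv₁² = ½mv₂² + mgh
h = (v₁² − v₂²)/(2g) = (22.0² − 11.3²)/(2 × 9.8) = 18.18 m

h = 18.2 m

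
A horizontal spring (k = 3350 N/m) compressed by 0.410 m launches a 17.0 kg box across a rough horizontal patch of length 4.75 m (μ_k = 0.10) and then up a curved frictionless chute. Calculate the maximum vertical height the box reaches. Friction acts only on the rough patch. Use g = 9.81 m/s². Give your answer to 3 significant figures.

Spring energy: E₀ = ½kx² = ½(3350)(0.410)² = 281.57 J
Friction: W_f = μ_k mg d = (0.10)(17.0)(9.81)(4.75) = 79.22 J
Energy at base of ramp: E = 281.57 − 79.22 = 202.35 J
At max height all remaining energy is PE: mgh = E ⇒ h = E/(mg) = 202.35/(17.0 × 9.81) = 1.213 m

h = 1.21 m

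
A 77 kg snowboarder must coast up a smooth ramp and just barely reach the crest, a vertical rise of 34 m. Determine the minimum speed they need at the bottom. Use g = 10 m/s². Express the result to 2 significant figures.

At the top they are momentarily at rest, so all KE converts to PE: ½mv² = mgh
v = √(2gh) = √(2 × 10 × 34) = 26.08 m/s

v = 26 m/s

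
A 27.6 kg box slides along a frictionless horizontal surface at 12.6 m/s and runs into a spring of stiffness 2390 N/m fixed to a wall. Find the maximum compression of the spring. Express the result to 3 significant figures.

x = 1.35 m

Conservation of energy between contact and max compression: ½mv² = ½kx²
x = v√(m/k) = 12.6 × √(27.6/2390) = 1.354 m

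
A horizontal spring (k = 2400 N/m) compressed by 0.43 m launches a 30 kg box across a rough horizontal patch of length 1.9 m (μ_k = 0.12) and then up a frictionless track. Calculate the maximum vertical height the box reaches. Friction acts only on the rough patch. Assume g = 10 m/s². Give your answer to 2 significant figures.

Spring energy: E₀ = ½kx² = ½(2400)(0.43)² = 221.88 J
Friction: W_f = μ_k mg d = (0.12)(30)(10)(1.9) = 68.40 J
Energy at base of ramp: E = 221.88 − 68.40 = 153.48 J
At max height all remaining energy is PE: mgh = E ⇒ h = E/(mg) = 153.48/(30 × 10) = 0.5116 m

h = 0.51 m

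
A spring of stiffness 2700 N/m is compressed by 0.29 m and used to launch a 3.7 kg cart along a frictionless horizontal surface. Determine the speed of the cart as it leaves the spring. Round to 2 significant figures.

v = 7.8 m/s

Spring PE converts entirely to kinetic energy: ½kx² = ½mv²
v = x√(k/m) = 0.29 × √(2700/3.7) = 7.834 m/s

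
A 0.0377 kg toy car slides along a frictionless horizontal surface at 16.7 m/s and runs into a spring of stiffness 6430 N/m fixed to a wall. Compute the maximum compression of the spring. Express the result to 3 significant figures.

Conservation of energy between contact and max compression: ½mv² = ½kx²
x = v√(m/k) = 16.7 × √(0.0377/6430) = 0.04044 m

x = 0.0404 m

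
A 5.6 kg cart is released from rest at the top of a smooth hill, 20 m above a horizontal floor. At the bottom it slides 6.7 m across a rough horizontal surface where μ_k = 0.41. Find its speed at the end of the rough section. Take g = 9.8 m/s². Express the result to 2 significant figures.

Applying the work–energy principle:
mgh = ½mv² + μ_k m g d
W_f = μ_k mg d = (0.41)(5.6)(9.8)(6.7) = 150.8 J
½mv² = mgh − W_f = 1097.6 − 150.8 = 946.84 J
v = √(2 × 946.84/5.6) = 18.39 m/s

v = 18 m/s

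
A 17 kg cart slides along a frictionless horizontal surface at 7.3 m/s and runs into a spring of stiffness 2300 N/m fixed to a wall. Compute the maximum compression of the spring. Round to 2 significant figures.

x = 0.63 m

All KE is stored as spring PE at maximum compression: ½mv² = ½kx²
x = v√(m/k) = 7.3 × √(17/2300) = 0.6276 m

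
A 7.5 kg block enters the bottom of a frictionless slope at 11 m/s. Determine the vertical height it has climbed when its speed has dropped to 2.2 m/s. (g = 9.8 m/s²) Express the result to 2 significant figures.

h = 5.9 m

Energy balance between the two points: ½mv₁² = ½mv₂² + mgh
h = (v₁² − v₂²)/(2g) = (11² − 2.2²)/(2 × 9.8) = 5.927 m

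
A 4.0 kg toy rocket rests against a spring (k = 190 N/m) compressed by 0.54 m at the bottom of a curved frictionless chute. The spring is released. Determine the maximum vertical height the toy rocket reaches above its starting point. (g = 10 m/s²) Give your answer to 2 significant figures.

At maximum height the toy rocket is at rest, so ½kx² = mgh
h = kx²/(2mg) = (190)(0.54)²/(2 × 4.0 × 10) = 0.6926 m

h = 0.69 m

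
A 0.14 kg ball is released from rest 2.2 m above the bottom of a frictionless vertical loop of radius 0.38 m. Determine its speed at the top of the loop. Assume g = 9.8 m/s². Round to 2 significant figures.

v = 5.3 m/s

Energy conservation: mgh = ½mv_top² + mg(2r)
v_top² = 2g(h − 2r) = 2(9.8)(2.2 − 0.7600) = 28.22
v_top = 5.313 m/s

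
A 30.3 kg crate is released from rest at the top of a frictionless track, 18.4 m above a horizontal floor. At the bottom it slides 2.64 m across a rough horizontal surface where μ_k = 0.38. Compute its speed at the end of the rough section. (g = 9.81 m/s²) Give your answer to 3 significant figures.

Energy bookkeeping (friction removes W_f = μ_k N d):
mgh = ½mv² + μ_k m g d
W_f = μ_k mg d = (0.38)(30.3)(9.81)(2.64) = 298.2 J
½mv² = mgh − W_f = 5469.3 − 298.2 = 5171.1 J
v = √(2 × 5171.1/30.3) = 18.47 m/s

v = 18.5 m/s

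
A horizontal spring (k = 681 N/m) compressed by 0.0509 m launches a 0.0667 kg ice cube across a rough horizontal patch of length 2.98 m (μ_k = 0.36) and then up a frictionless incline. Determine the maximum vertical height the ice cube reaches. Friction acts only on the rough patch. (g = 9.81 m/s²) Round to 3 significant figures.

Spring energy: E₀ = ½kx² = ½(681)(0.0509)² = 0.88217 J
Friction: W_f = μ_k mg d = (0.36)(0.0667)(9.81)(2.98) = 0.7020 J
Energy at base of ramp: E = 0.88217 − 0.7020 = 0.18021 J
At max height all remaining energy is PE: mgh = E ⇒ h = E/(mg) = 0.18021/(0.0667 × 9.81) = 0.2754 m

h = 0.275 m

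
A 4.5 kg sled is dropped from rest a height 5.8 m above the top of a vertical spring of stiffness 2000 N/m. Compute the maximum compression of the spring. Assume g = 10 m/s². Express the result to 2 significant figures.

x = 0.53 m

Let x be the compression. The total drop is H + x, and the sled is instantaneously at rest at max compression, so energy conservation gives:
mg(H + x) = ½kx²
½(2000)x² − (4.5)(10)x − (4.5)(10)(5.8) = 0
1000x² − 45.00x − 261.0 = 0
x = [45.00 + √(2025 + 1.0440e+06)]/(2 × 1000) = 0.5339 m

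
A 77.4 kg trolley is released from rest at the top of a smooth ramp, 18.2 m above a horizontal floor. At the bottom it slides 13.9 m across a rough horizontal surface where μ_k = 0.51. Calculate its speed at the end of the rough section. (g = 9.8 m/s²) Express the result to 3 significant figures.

Applying the work–energy principle:
mgh = ½mv² + μ_k m g d
W_f = μ_k mg d = (0.51)(77.4)(9.8)(13.9) = 5377 J
½mv² = mgh − W_f = 13805 − 5377 = 8427.9 J
v = √(2 × 8427.9/77.4) = 14.76 m/s

v = 14.8 m/s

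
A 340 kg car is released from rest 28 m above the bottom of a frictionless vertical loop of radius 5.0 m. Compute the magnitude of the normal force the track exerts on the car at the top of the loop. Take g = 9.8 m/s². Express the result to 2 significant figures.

Energy from release to top (height 2r): mgh = ½mv_top² + mg(2r)
v_top² = 2g(h − 2r) = 2(9.8)(28 − 10.00) = 352.80 m²/s²
At the top, both N and weight point toward the centre: N + mg = mv_top²/r
N = m(v_top²/r − g) = 340(352.80/5.0 − 9.8) = 20658 N

N = 21000 N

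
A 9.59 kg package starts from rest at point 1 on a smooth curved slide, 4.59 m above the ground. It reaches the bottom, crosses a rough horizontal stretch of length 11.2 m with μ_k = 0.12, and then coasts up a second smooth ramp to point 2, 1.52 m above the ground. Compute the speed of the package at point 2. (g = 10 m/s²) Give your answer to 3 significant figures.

Energy at 1: mgh₁ = (9.59)(10)(4.59) = 440.18 J
Friction loss: W_f = μ_k mg d = 128.9 J
At 2: ½mv² + mgh₂ = mgh₁ − W_f
½mv² = 440.18 − 128.9 − 145.77 = 165.52 J
v = √(2 × 165.52/9.59) = 5.875 m/s

v = 5.88 m/s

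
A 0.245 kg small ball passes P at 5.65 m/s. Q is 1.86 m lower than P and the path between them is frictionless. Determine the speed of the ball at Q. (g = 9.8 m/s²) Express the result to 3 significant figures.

Equating total energy at the two states: ½mv₀² + mgh = ½mv²
The mass cancels from both sides.
v² = v₀² + 2gh = (5.65)² + 2(9.8)(1.86) = 68.379
v = √68.379 = 8.269 m/s

v = 8.27 m/s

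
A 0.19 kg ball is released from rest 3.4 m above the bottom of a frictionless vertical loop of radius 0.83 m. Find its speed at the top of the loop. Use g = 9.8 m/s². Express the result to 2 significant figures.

Energy conservation: mgh = ½mv_top² + mg(2r)
v_top² = 2g(h − 2r) = 2(9.8)(3.4 − 1.660) = 34.10
v_top = 5.840 m/s

v = 5.8 m/s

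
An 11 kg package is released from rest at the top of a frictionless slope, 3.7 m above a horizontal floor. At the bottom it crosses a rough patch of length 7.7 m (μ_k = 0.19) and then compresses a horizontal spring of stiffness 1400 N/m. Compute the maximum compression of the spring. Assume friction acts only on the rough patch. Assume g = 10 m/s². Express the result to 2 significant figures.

Initial energy: E₁ = mgh = (11)(10)(3.7) = 407.00 J
Friction removes W_f = μ_k mg d = (0.19)(11)(10)(7.7) = 160.9 J
Energy reaching the spring: E = 407.00 − 160.9 = 246.07 J
At max compression ½kx² = E ⇒ x = √(2E/k) = √(2 × 246.07/1400) = 0.5929 m

x = 0.59 m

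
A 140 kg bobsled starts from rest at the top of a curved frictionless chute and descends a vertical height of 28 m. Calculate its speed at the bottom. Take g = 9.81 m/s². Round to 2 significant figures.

v = 23 m/s

By conservation of mechanical energy, mgh = ½mv²
v = √(2gh) = √(2 × 9.81 × 28) = √549.36 = 23.44 m/s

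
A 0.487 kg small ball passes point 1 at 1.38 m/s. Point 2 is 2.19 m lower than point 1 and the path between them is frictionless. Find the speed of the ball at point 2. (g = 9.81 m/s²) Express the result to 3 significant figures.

v = 6.70 m/s

Mechanical energy is conserved (no friction): ½mv₀² + mgh = ½mv²
v² = v₀² + 2gh = (1.38)² + 2(9.81)(2.19) = 44.872
v = √44.872 = 6.699 m/s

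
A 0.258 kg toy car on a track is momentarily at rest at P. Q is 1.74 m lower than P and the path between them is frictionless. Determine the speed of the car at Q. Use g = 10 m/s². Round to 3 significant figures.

v = 5.90 m/s

By conservation of mechanical energy, mgh = ½mv²
v = √(2gh) = √(2 × 10 × 1.74) = √34.800 = 5.899 m/s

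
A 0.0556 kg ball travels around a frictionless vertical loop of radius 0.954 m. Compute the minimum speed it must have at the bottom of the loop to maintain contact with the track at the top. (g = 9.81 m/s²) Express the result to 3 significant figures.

At the top: mg = mv_top²/r ⇒ v_top² = gr = 9.359 m²/s²
Energy from bottom to top (height 2r): ½mv_bot² = ½mv_top² + mg(2r)
v_bot² = gr + 4gr = 5gr = 46.79
v_bot = √(5gr) = 6.841 m/s

v = 6.84 m/s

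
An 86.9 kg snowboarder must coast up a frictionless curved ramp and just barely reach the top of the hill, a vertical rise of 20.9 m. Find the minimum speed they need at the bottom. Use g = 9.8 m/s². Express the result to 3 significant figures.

At the top they are momentarily at rest, so all KE converts to PE: ½mv² = mgh
v = √(2gh) = √(2 × 9.8 × 20.9) = 20.24 m/s

v = 20.2 m/s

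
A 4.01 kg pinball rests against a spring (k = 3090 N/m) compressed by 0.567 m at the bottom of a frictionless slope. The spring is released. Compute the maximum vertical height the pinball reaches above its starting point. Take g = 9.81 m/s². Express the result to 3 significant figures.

At maximum height the pinball is at rest, so ½kx² = mgh
h = kx²/(2mg) = (3090)(0.567)²/(2 × 4.01 × 9.81) = 12.63 m

h = 12.6 m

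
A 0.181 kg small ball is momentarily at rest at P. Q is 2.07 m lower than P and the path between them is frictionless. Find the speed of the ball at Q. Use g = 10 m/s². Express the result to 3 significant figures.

Energy conservation between the two points: mgh = ½mv²
The mass cancels from both sides.
v = √(2gh) = √(2 × 10 × 2.07) = √41.400 = 6.434 m/s

v = 6.43 m/s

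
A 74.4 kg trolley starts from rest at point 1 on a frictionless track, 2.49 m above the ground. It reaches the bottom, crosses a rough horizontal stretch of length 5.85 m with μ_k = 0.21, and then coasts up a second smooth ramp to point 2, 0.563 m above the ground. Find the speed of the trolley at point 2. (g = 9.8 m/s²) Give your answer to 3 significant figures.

v = 3.70 m/s

Energy at 1: mgh₁ = (74.4)(9.8)(2.49) = 1815.5 J
Friction loss: W_f = μ_k mg d = 895.7 J
At 2: ½mv² + mgh₂ = mgh₁ − W_f
½mv² = 1815.5 − 895.7 − 410.49 = 509.29 J
v = √(2 × 509.29/74.4) = 3.700 m/s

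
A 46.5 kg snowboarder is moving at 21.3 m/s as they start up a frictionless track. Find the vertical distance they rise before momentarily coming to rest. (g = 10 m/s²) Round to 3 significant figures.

Setting KE at the bottom equal to PE gained: ½mv² = mgh
h = v²/(2g) = 21.3²/(2 × 10) = 22.68 m

h = 22.7 m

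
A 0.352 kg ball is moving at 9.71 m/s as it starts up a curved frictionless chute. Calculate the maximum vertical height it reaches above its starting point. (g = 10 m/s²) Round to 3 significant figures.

By energy conservation, ½mv² = mgh
h = v²/(2g) = 9.71²/(2 × 10) = 4.714 m

h = 4.71 m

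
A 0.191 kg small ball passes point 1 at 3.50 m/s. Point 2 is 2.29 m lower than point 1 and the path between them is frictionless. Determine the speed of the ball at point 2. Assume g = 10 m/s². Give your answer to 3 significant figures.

By conservation of mechanical energy, ½mv₀² + mgh = ½mv²
The mass cancels from both sides.
v² = v₀² + 2gh = (3.50)² + 2(10)(2.29) = 58.050
v = √58.050 = 7.619 m/s

v = 7.62 m/s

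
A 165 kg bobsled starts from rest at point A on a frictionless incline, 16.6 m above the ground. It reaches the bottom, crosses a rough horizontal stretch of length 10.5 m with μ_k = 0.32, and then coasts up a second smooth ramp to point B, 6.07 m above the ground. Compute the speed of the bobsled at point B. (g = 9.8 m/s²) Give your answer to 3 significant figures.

Energy at A: mgh₁ = (165)(9.8)(16.6) = 26842 J
Friction loss: W_f = μ_k mg d = 5433 J
At B: ½mv² + mgh₂ = mgh₁ − W_f
½mv² = 26842 − 5433 − 9815.2 = 11594 J
v = √(2 × 11594/165) = 11.85 m/s

v = 11.9 m/s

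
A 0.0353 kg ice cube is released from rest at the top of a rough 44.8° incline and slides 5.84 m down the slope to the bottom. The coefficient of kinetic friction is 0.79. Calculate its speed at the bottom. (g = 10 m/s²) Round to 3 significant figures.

v = 4.10 m/s

Energy: mgh = ½mv² + W_f, with h = L sinθ and W_f = μ_k (mg cosθ) L
mgh = mgL sinθ = (0.0353)(10)(5.84)sin44.8° = 1.4526 J
W_f = μ_k mg cosθ · L = (0.79)(0.0353)(10)cos44.8°·5.84 = 1.156 J
½mv² = 1.4526 − 1.156 = 0.29701 J
v = √(2 × 0.29701/0.0353) = 4.102 m/s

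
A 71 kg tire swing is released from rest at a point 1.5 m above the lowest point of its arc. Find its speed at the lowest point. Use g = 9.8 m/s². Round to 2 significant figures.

v = 5.4 m/s

Energy conservation between the two points: mgh = ½mv²
v = √(2gh) = √(2 × 9.8 × 1.5) = √29.400 = 5.422 m/s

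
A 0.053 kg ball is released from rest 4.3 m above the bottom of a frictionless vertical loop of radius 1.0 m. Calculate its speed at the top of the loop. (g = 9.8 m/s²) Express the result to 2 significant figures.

v = 6.7 m/s

Energy conservation: mgh = ½mv_top² + mg(2r)
v_top² = 2g(h − 2r) = 2(9.8)(4.3 − 2.000) = 45.08
v_top = 6.714 m/s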